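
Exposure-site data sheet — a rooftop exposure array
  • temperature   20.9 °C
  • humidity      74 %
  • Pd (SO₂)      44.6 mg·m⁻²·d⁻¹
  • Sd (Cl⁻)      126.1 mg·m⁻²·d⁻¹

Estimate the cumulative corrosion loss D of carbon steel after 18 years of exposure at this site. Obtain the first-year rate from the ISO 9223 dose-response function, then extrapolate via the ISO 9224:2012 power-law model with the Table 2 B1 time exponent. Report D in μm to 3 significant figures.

D(18) = 387 μm

carbon steel: T>10 °C ⇒ hinge -0.054·(20.9−10) = -0.5886
  sulphur-dioxide contribution → 31.1 μm/a
  chloride contribution → 54.28 μm/a
  total first-year rate 85.38 μm/a
Power-law: D(18) = r_corr · 18^0.523
  D(18) = 85.38 × 18^0.523 = 85.38 × 4.534 = 387.1 μm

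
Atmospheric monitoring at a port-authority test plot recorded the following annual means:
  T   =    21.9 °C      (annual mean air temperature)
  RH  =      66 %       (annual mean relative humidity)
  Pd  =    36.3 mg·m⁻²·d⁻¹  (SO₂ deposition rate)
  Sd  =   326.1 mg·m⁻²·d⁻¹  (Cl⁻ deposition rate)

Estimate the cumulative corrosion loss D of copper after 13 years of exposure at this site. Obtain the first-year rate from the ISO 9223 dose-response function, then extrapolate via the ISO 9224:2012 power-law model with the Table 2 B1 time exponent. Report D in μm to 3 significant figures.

D(13) = 9.93 μm

copper: T>10 °C ⇒ hinge -0.080·(21.9−10) = -0.9520
  sulphur-dioxide contribution → 0.2556 μm/a
  chloride contribution → 1.539 μm/a
  total first-year rate 1.795 μm/a
Power-law: D(13) = r_corr · 13^0.667
  D(13) = 1.795 × 13^0.667 = 1.795 × 5.534 = 9.931 μm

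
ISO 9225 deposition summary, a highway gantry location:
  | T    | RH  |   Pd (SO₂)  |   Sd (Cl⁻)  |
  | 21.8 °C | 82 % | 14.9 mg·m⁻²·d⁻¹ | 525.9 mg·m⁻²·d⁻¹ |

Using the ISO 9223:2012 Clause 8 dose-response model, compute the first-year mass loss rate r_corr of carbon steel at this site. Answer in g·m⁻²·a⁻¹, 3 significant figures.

r_corr = 1.55e+03 g·m⁻²·a⁻¹

carbon steel: T>10 °C ⇒ hinge -0.054·(21.8−10) = -0.6372
  sulphur-dioxide contribution → 19.66 μm/a
  chloride contribution → 177.6 μm/a
  total first-year rate 197.3 μm/a
Convert to mass loss: 197.3 μm/a × 7.85 g/cm³ = 1549 g·m⁻²·a⁻¹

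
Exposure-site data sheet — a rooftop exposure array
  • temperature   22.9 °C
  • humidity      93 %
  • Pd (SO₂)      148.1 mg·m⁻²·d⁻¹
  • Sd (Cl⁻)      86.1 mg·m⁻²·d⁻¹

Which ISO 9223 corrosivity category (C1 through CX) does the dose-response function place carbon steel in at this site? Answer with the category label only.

C5

carbon steel: T>10 °C ⇒ hinge -0.054·(22.9−10) = -0.6966
  sulphur-dioxide contribution → 76.19 μm/a
  chloride contribution → 86.89 μm/a
  ⇒ r_corr(carbon steel) = 163.1 μm/a
Category bounds: 80…200 μm/a bracket r_corr ⇒ C5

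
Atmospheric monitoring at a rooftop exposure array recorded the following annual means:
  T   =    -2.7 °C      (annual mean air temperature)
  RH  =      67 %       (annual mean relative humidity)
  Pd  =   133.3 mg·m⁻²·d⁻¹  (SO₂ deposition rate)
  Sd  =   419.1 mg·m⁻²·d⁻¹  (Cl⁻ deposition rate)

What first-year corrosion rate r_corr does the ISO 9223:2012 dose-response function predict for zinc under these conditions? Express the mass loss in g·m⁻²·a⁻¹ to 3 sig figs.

r_corr = 16.0 g·m⁻²·a⁻¹

zinc: f(T) = +0.038·(T−10) [T≤10 °C] = -0.4826
  sulphur-dioxide contribution → 1.494 μm/a
  chloride contribution → 0.7428 μm/a
  total first-year rate 2.237 μm/a
Convert to mass loss: 2.237 μm/a × 7.14 g/cm³ = 15.97 g·m⁻²·a⁻¹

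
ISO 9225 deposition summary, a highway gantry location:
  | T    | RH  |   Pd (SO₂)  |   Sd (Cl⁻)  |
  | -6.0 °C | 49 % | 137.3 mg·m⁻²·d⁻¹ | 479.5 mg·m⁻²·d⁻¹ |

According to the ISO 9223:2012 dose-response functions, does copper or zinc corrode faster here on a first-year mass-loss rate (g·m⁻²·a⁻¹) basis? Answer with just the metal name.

copper: temperature factor f = +0.126·(-16.0) = -2.0160
  sulphur-dioxide contribution → 0.04572 μm/a
  chloride contribution → 0.236 μm/a
  total first-year rate 0.2817 μm/a
  mass loss = 0.2817 μm/a × 8.96 g/cm³ = 2.524 g·m⁻²·a⁻¹
zinc: f(T) = +0.038·(T−10) [T≤10 °C] = -0.6080
  sulphur-dioxide contribution → 0.5835 μm/a
  chloride contribution → 0.5246 μm/a
  total first-year rate 1.108 μm/a
  mass loss = 1.108 μm/a × 7.14 g/cm³ = 7.912 g·m⁻²·a⁻¹
Ordering by g·m⁻²·a⁻¹: zinc (7.91) > copper (2.52)

zinc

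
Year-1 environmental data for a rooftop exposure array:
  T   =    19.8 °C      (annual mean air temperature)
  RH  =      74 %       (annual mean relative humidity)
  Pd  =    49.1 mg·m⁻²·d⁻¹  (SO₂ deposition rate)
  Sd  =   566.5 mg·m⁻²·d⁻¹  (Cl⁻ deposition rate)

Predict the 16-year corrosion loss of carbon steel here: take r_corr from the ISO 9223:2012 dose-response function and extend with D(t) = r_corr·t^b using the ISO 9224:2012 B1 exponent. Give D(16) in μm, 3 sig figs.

carbon steel: T>10 °C ⇒ hinge -0.054·(19.8−10) = -0.5292
  sulphur-dioxide contribution → 34.69 μm/a
  chloride contribution → 131.9 μm/a
  total first-year rate 166.5 μm/a
Power-law: D(16) = r_corr · 16^0.523
  D(16) = 166.5 × 16^0.523 = 166.5 × 4.263 = 710.1 μm

D(16) = 710 μm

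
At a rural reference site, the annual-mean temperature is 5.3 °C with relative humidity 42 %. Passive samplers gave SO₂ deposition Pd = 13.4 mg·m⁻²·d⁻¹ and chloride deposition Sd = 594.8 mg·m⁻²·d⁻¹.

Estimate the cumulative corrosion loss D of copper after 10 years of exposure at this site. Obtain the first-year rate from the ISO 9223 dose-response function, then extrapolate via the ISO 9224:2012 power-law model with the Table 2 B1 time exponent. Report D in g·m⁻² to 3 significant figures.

copper: temperature factor f = +0.126·(-4.7) = -0.5922
  sulphur-dioxide contribution → 0.0686 μm/a
  chloride contribution → 0.3383 μm/a
  total first-year rate 0.4069 μm/a
Long-term exponent b (ISO 9224 Table 2, B1) = 0.667
  D(10) = 0.4069 × 10^0.667 = 0.4069 × 4.645 = 1.89 μm
  Mass loss = 1.89 μm × 8.96 g/cm³ = 16.93 g·m⁻²

D(10) = 16.9 g·m⁻²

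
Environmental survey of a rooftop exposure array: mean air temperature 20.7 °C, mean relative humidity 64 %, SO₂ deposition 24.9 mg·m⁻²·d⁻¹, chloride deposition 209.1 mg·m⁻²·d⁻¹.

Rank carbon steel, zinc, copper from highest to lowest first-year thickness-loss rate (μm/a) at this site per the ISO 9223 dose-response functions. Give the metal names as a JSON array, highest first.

["carbon steel", "zinc", "copper"]

carbon steel: temperature factor f = -0.054·(10.7) = -0.5778
  sulphur-dioxide contribution → 19.01 μm/a
  chloride contribution → 52.97 μm/a
  total first-year rate 71.98 μm/a
zinc: temperature factor f = -0.071·(10.7) = -0.7597
  sulphur-dioxide contribution → 0.4716 μm/a
  chloride contribution → 3.566 μm/a
  total first-year rate 4.037 μm/a
copper: T>10 °C ⇒ hinge -0.080·(20.7−10) = -0.8560
  sulphur-dioxide contribution → 0.2267 μm/a
  chloride contribution → 1.198 μm/a
  ⇒ r_corr(copper) = 1.424 μm/a
Ordering by μm/a: carbon steel (72) > zinc (4.04) > copper (1.42)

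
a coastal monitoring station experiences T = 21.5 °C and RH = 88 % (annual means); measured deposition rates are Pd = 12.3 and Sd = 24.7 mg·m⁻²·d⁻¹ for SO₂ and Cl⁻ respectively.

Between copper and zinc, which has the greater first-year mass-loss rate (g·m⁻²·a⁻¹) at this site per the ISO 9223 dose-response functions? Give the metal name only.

copper

copper: f(T) = -0.080·(T−10) [T>10 °C] = -0.9200
  SO₂ term: 0.0053·12.3^0.26·exp(0.059·88-0.9200) = 0.7294
  Cl⁻ term: 0.01025·24.7^0.27·exp(0.036·88+0.049·21.5) = 1.66
  sum: 0.7294 + 1.66 → r_corr = 2.389 μm/a
  mass loss = 2.389 μm/a × 8.96 g/cm³ = 21.41 g·m⁻²·a⁻¹
zinc: temperature factor f = -0.071·(11.5) = -0.8165
  SO₂ term: 0.0129·12.3^0.44·exp(0.046·88-0.8165) = 0.9853
  Cl⁻ term: 0.0175·24.7^0.57·exp(0.008·88+0.085·21.5) = 1.369
  r_corr = 0.9853 + 1.369 = 2.354 μm/a
  mass loss = 2.354 μm/a × 7.14 g/cm³ = 16.81 g·m⁻²·a⁻¹
Ordering by g·m⁻²·a⁻¹: copper (21.4) > zinc (16.8)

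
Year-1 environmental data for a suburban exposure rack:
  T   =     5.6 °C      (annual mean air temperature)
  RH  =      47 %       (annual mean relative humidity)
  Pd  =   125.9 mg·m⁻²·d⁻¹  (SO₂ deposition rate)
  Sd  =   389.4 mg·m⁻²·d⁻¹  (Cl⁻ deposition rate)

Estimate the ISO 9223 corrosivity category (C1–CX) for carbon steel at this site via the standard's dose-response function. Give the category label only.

carbon steel: temperature factor f = +0.150·(-4.4) = -0.6600
  Pd branch = 1.77·Pd^0.52·e^(0.02·RH+f) = 28.95 μm/a
  Sd branch = 0.102·Sd^0.62·e^(0.033·RH+0.04·T) = 24.3 μm/a
  r_corr = 28.95 + 24.3 = 53.24 μm/a
ISO 9223 Table 2 (carbon steel): 50 < 53.2 ≤ 80 μm/a ⇒ C4

C4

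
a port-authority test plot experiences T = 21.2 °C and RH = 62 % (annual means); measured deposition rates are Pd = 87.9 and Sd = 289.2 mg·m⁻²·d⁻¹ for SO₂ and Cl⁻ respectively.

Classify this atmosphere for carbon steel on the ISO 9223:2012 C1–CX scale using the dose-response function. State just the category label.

carbon steel: f(T) = -0.054·(T−10) [T>10 °C] = -0.6048
  SO₂ term: 1.77·87.9^0.52·exp(0.02·62-0.6048) = 34.25
  Cl⁻ term: 0.102·289.2^0.62·exp(0.033·62+0.04·21.2) = 61.86
  r_corr = 34.25 + 61.86 = 96.11 μm/a
ISO 9223 Table 2 (carbon steel): 80 < 96.1 ≤ 200 μm/a ⇒ C5

C5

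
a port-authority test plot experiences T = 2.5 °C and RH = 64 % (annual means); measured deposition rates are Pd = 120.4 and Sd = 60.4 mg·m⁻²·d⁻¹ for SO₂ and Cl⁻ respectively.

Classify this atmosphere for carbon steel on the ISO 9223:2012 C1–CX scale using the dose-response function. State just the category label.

C3

carbon steel: T≤10 °C ⇒ hinge +0.150·(2.5−10) = -1.1250
  SO₂ term: 1.77·120.4^0.52·exp(0.02·64-1.1250) = 24.96
  Cl⁻ term: 0.102·60.4^0.62·exp(0.033·64+0.04·2.5) = 11.84
  sum: 24.96 + 11.84 → r_corr = 36.8 μm/a
ISO 9223 Table 2 (carbon steel): 25 < 36.8 ≤ 50 μm/a ⇒ C3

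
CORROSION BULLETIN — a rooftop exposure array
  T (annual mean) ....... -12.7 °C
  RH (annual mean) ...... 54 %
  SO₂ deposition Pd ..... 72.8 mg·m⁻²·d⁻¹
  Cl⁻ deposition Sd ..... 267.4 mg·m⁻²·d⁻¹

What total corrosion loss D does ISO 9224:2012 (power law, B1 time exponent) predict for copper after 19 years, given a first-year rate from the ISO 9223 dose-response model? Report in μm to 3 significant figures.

D(19) = 1.40 μm

copper: f(T) = +0.126·(T−10) [T≤10 °C] = -2.8602
  SO₂ term: 0.0053·72.8^0.26·exp(0.059·54-2.8602) = 0.02238
  Cl⁻ term: 0.01025·267.4^0.27·exp(0.036·54+0.049·-12.7) = 0.1738
  sum: 0.02238 + 0.1738 → r_corr = 0.1962 μm/a
Power-law: D(19) = r_corr · 19^0.667
  D(19) = 0.1962 × 19^0.667 = 0.1962 × 7.127 = 1.398 μm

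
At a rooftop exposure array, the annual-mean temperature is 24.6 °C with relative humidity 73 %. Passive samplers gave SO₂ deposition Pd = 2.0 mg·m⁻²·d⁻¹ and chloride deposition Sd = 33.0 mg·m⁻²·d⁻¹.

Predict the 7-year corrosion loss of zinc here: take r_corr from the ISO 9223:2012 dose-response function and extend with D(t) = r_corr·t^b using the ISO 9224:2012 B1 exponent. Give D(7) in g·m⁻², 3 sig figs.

D(7) = 70.9 g·m⁻²

zinc: temperature factor f = -0.071·(14.6) = -1.0366
  Pd branch = 0.0129·Pd^0.44·e^(0.046·RH+f) = 0.1783 μm/a
  Cl⁻ term: 0.0175·33.0^0.57·exp(0.008·73+0.085·24.6) = 1.863
  sum: 0.1783 + 1.863 → r_corr = 2.042 μm/a
Long-term exponent b (ISO 9224 Table 2, B1) = 0.813
  D(7) = 2.042 × 7^0.813 = 2.042 × 4.865 = 9.933 μm
  Mass loss = 9.933 μm × 7.14 g/cm³ = 70.92 g·m⁻²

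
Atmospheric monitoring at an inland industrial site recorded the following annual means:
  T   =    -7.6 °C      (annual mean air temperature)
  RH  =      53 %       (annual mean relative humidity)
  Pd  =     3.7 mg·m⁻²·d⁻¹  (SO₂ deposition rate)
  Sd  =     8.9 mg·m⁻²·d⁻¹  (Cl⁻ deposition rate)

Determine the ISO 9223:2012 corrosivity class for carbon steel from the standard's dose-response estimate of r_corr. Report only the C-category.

carbon steel: temperature factor f = +0.150·(-17.6) = -2.6400
  sulphur-dioxide contribution → 0.7199 μm/a
  chloride contribution → 1.678 μm/a
  total first-year rate 2.398 μm/a
Category bounds: 1.3…25 μm/a bracket r_corr ⇒ C2

C2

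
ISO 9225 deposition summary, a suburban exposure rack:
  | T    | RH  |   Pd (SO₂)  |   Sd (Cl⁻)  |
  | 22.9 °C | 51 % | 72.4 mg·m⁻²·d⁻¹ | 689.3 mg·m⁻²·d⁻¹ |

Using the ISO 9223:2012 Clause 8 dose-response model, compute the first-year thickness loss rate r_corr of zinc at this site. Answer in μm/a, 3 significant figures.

zinc: temperature factor f = -0.071·(12.9) = -0.9159
  Pd branch = 0.0129·Pd^0.44·e^(0.046·RH+f) = 0.3548 μm/a
  Cl⁻ term: 0.0175·689.3^0.57·exp(0.008·51+0.085·22.9) = 7.647
  sum: 0.3548 + 7.647 → r_corr = 8.002 μm/a

r_corr = 8.00 μm/a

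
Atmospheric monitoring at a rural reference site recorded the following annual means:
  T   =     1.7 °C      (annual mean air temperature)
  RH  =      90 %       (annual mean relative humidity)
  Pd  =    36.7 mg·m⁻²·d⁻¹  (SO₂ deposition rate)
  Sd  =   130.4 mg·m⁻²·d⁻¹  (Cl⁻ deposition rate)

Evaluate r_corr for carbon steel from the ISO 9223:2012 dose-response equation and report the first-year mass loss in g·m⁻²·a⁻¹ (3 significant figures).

carbon steel: temperature factor f = +0.150·(-8.3) = -1.2450
  sulphur-dioxide contribution → 20.07 μm/a
  chloride contribution → 43.6 μm/a
  ⇒ r_corr(carbon steel) = 63.67 μm/a
Convert to mass loss: 63.67 μm/a × 7.85 g/cm³ = 499.8 g·m⁻²·a⁻¹

r_corr = 500 g·m⁻²·a⁻¹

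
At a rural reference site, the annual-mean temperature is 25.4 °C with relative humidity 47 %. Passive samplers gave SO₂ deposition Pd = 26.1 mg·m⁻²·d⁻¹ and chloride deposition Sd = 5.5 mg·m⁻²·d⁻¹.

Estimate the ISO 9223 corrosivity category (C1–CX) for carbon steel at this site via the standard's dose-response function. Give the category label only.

carbon steel: f(T) = -0.054·(T−10) [T>10 °C] = -0.8316
  Pd branch = 1.77·Pd^0.52·e^(0.02·RH+f) = 10.76 μm/a
  Cl⁻ term: 0.102·5.5^0.62·exp(0.033·47+0.04·25.4) = 3.823
  sum: 10.76 + 3.823 → r_corr = 14.58 μm/a
Category bounds: 1.3…25 μm/a bracket r_corr ⇒ C2

C2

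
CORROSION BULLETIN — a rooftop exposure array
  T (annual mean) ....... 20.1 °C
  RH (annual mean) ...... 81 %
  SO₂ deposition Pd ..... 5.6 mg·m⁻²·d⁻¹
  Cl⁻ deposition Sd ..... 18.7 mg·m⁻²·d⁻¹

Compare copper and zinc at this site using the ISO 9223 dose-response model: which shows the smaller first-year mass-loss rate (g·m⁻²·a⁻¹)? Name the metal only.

zinc

copper: f(T) = -0.080·(T−10) [T>10 °C] = -0.8080
  SO₂ term: 0.0053·5.6^0.26·exp(0.059·81-0.8080) = 0.4399
  Sd branch = 0.01025·Sd^0.27·e^(0.036·RH+0.049·T) = 1.118 μm/a
  sum: 0.4399 + 1.118 → r_corr = 1.557 μm/a
  mass loss = 1.557 μm/a × 8.96 g/cm³ = 13.95 g·m⁻²·a⁻¹
zinc: f(T) = -0.071·(T−10) [T>10 °C] = -0.7171
  Pd branch = 0.0129·Pd^0.44·e^(0.046·RH+f) = 0.5579 μm/a
  Cl⁻ term: 0.0175·18.7^0.57·exp(0.008·81+0.085·20.1) = 0.9804
  r_corr = 0.5579 + 0.9804 = 1.538 μm/a
  mass loss = 1.538 μm/a × 7.14 g/cm³ = 10.98 g·m⁻²·a⁻¹
Ordering by g·m⁻²·a⁻¹: copper (14) > zinc (11)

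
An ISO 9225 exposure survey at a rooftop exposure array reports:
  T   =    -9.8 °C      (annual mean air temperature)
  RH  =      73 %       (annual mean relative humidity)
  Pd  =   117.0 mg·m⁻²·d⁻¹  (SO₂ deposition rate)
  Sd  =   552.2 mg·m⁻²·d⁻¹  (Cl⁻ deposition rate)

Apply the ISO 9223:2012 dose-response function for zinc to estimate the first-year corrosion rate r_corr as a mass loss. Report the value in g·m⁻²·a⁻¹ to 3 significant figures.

r_corr = 13.7 g·m⁻²·a⁻¹

zinc: temperature factor f = +0.038·(-19.8) = -0.7524
  Pd branch = 0.0129·Pd^0.44·e^(0.046·RH+f) = 1.42 μm/a
  Sd branch = 0.0175·Sd^0.57·e^(0.008·RH+0.085·T) = 0.4988 μm/a
  sum: 1.42 + 0.4988 → r_corr = 1.918 μm/a
Convert to mass loss: 1.918 μm/a × 7.14 g/cm³ = 13.7 g·m⁻²·a⁻¹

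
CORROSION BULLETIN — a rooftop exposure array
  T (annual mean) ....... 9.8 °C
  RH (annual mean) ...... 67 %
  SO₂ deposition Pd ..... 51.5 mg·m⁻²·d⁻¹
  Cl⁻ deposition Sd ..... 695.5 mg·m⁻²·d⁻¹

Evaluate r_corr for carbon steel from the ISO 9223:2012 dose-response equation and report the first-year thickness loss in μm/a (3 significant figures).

r_corr = 131 μm/a

carbon steel: f(T) = +0.150·(T−10) [T≤10 °C] = -0.0300
  Pd branch = 1.77·Pd^0.52·e^(0.02·RH+f) = 50.94 μm/a
  Cl⁻ term: 0.102·695.5^0.62·exp(0.033·67+0.04·9.8) = 79.67
  r_corr = 50.94 + 79.67 = 130.6 μm/a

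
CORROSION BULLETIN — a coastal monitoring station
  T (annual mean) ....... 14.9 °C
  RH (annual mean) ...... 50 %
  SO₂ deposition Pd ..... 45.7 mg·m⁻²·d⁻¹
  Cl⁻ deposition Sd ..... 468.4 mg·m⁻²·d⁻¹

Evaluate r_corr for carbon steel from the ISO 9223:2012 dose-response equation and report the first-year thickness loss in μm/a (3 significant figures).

carbon steel: f(T) = -0.054·(T−10) [T>10 °C] = -0.2646
  sulphur-dioxide contribution → 26.95 μm/a
  chloride contribution → 43.63 μm/a
  total first-year rate 70.58 μm/a

r_corr = 70.6 μm/a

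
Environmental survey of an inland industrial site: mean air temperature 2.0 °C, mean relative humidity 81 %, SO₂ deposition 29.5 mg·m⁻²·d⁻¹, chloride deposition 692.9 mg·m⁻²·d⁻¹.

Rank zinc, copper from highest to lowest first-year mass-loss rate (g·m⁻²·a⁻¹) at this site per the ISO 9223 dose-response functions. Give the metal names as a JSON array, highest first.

zinc: f(T) = +0.038·(T−10) [T≤10 °C] = -0.3040
  SO₂ term: 0.0129·29.5^0.44·exp(0.046·81-0.3040) = 1.752
  Sd branch = 0.0175·Sd^0.57·e^(0.008·RH+0.085·T) = 1.65 μm/a
  r_corr = 1.752 + 1.65 = 3.402 μm/a
  mass loss = 3.402 μm/a × 7.14 g/cm³ = 24.29 g·m⁻²·a⁻¹
copper: f(T) = +0.126·(T−10) [T≤10 °C] = -1.0080
  SO₂ term: 0.0053·29.5^0.26·exp(0.059·81-1.0080) = 0.5548
  Sd branch = 0.01025·Sd^0.27·e^(0.036·RH+0.049·T) = 1.221 μm/a
  r_corr = 0.5548 + 1.221 = 1.776 μm/a
  mass loss = 1.776 μm/a × 8.96 g/cm³ = 15.91 g·m⁻²·a⁻¹
Ordering by g·m⁻²·a⁻¹: zinc (24.3) > copper (15.9)

["zinc", "copper"]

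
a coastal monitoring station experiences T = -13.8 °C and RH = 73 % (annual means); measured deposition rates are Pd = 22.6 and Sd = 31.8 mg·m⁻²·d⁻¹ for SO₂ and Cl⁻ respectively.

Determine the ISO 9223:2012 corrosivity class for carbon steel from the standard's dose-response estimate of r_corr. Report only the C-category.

carbon steel: temperature factor f = +0.150·(-23.8) = -3.5700
  sulphur-dioxide contribution → 1.086 μm/a
  chloride contribution → 5.579 μm/a
  total first-year rate 6.665 μm/a
ISO 9223 Table 2 (carbon steel): 1.3 < 6.67 ≤ 25 μm/a ⇒ C2

C2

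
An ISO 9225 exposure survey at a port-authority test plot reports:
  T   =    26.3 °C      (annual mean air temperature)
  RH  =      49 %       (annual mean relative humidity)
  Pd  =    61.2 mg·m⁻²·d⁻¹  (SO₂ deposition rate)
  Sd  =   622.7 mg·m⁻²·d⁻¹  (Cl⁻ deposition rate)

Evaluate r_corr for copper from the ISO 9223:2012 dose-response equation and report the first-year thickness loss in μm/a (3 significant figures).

r_corr = 1.31 μm/a

copper: T>10 °C ⇒ hinge -0.080·(26.3−10) = -1.3040
  SO₂ term: 0.0053·61.2^0.26·exp(0.059·49-1.3040) = 0.07552
  Sd branch = 0.01025·Sd^0.27·e^(0.036·RH+0.049·T) = 1.233 μm/a
  sum: 0.07552 + 1.233 → r_corr = 1.308 μm/a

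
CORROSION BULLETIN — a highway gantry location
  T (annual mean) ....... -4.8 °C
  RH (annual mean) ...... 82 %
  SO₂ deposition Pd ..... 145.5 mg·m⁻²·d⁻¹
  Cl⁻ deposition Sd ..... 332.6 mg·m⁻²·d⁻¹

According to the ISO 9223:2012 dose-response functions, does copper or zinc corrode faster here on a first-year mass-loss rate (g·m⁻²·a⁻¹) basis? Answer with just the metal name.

copper: T≤10 °C ⇒ hinge +0.126·(-4.8−10) = -1.8648
  SO₂ term: 0.0053·145.5^0.26·exp(0.059·82-1.8648) = 0.3783
  Sd branch = 0.01025·Sd^0.27·e^(0.036·RH+0.049·T) = 0.7439 μm/a
  r_corr = 0.3783 + 0.7439 = 1.122 μm/a
  mass loss = 1.122 μm/a × 8.96 g/cm³ = 10.06 g·m⁻²·a⁻¹
zinc: temperature factor f = +0.038·(-14.8) = -0.5624
  Pd branch = 0.0129·Pd^0.44·e^(0.046·RH+f) = 2.859 μm/a
  Sd branch = 0.0175·Sd^0.57·e^(0.008·RH+0.085·T) = 0.6141 μm/a
  sum: 2.859 + 0.6141 → r_corr = 3.473 μm/a
  mass loss = 3.473 μm/a × 7.14 g/cm³ = 24.8 g·m⁻²·a⁻¹
Ordering by g·m⁻²·a⁻¹: zinc (24.8) > copper (10.1)

zinc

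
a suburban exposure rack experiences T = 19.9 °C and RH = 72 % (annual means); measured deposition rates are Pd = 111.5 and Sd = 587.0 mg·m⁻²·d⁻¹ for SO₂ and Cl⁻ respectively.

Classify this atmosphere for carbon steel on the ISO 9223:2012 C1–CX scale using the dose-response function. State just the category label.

C5

carbon steel: T>10 °C ⇒ hinge -0.054·(19.9−10) = -0.5346
  SO₂ term: 1.77·111.5^0.52·exp(0.02·72-0.5346) = 50.79
  Sd branch = 0.102·Sd^0.62·e^(0.033·RH+0.04·T) = 126.7 μm/a
  sum: 50.79 + 126.7 → r_corr = 177.5 μm/a
177 μm/a falls in (80, 200] for carbon steel → category C5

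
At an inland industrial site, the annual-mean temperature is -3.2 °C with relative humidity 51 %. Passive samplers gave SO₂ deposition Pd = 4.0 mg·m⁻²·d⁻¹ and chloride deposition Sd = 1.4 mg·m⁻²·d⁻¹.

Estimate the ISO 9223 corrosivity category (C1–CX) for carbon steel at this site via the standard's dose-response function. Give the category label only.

carbon steel: T≤10 °C ⇒ hinge +0.150·(-3.2−10) = -1.9800
  SO₂ term: 1.77·4.0^0.52·exp(0.02·51-1.9800) = 1.394
  Sd branch = 0.102·Sd^0.62·e^(0.033·RH+0.04·T) = 0.595 μm/a
  sum: 1.394 + 0.595 → r_corr = 1.989 μm/a
ISO 9223 Table 2 (carbon steel): 1.3 < 1.99 ≤ 25 μm/a ⇒ C2

C2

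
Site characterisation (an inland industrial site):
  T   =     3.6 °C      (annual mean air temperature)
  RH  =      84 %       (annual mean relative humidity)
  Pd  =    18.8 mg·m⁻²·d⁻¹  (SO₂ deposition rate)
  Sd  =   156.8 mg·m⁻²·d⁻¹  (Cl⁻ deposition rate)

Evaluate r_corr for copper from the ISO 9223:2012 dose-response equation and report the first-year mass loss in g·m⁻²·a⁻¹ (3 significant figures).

copper: temperature factor f = +0.126·(-6.4) = -0.8064
  Pd branch = 0.0053·Pd^0.26·e^(0.059·RH+f) = 0.7206 μm/a
  Cl⁻ term: 0.01025·156.8^0.27·exp(0.036·84+0.049·3.6) = 0.9849
  r_corr = 0.7206 + 0.9849 = 1.705 μm/a
Convert to mass loss: 1.705 μm/a × 8.96 g/cm³ = 15.28 g·m⁻²·a⁻¹

r_corr = 15.3 g·m⁻²·a⁻¹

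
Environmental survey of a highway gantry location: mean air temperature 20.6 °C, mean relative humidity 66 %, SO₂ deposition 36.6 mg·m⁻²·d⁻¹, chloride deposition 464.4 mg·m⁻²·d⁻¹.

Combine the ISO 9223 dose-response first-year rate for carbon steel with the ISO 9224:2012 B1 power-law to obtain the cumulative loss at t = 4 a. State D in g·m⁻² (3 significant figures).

carbon steel: T>10 °C ⇒ hinge -0.054·(20.6−10) = -0.5724
  sulphur-dioxide contribution → 24.3 μm/a
  chloride contribution → 92.43 μm/a
  ⇒ r_corr(carbon steel) = 116.7 μm/a
ISO 9224: D(t) = r_corr · t^b with b = 0.523 (carbon steel, B1)
  D(4) = 116.7 × 4^0.523 = 116.7 × 2.065 = 241 μm
  Mass loss = 241 μm × 7.85 g/cm³ = 1892 g·m⁻²

D(4) = 1.89e+03 g·m⁻²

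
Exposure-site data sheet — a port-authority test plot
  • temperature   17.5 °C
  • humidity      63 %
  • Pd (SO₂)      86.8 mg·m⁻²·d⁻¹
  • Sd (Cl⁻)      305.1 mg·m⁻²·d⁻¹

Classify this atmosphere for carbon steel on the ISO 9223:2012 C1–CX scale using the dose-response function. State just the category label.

carbon steel: T>10 °C ⇒ hinge -0.054·(17.5−10) = -0.4050
  sulphur-dioxide contribution → 42.4 μm/a
  chloride contribution → 57 μm/a
  total first-year rate 99.39 μm/a
ISO 9223 Table 2 (carbon steel): 80 < 99.4 ≤ 200 μm/a ⇒ C5

C5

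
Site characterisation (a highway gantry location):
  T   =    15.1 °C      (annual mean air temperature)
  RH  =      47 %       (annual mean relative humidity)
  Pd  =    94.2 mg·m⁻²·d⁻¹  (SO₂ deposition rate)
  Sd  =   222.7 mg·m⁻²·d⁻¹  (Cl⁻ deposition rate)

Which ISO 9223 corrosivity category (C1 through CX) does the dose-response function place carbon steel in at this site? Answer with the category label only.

C4

carbon steel: T>10 °C ⇒ hinge -0.054·(15.1−10) = -0.2754
  Pd branch = 1.77·Pd^0.52·e^(0.02·RH+f) = 36.57 μm/a
  Cl⁻ term: 0.102·222.7^0.62·exp(0.033·47+0.04·15.1) = 25.12
  sum: 36.57 + 25.12 → r_corr = 61.69 μm/a
ISO 9223 Table 2 (carbon steel): 50 < 61.7 ≤ 80 μm/a ⇒ C4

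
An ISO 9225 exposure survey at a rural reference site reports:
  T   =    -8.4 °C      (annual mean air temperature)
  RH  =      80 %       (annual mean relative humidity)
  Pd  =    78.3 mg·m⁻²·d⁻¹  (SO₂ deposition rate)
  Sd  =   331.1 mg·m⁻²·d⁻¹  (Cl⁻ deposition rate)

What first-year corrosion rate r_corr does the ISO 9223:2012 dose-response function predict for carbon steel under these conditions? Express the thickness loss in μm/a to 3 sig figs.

r_corr = 42.6 μm/a

carbon steel: temperature factor f = +0.150·(-18.4) = -2.7600
  Pd branch = 1.77·Pd^0.52·e^(0.02·RH+f) = 5.357 μm/a
  Cl⁻ term: 0.102·331.1^0.62·exp(0.033·80+0.04·-8.4) = 37.29
  r_corr = 5.357 + 37.29 = 42.65 μm/a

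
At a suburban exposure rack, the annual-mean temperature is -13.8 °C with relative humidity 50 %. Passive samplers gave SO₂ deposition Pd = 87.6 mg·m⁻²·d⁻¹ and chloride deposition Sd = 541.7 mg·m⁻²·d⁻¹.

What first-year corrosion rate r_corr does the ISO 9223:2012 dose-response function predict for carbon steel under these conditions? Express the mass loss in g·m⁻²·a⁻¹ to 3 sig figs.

r_corr = 130 g·m⁻²·a⁻¹

carbon steel: temperature factor f = +0.150·(-23.8) = -3.5700
  SO₂ term: 1.77·87.6^0.52·exp(0.02·50-3.5700) = 1.387
  Cl⁻ term: 0.102·541.7^0.62·exp(0.033·50+0.04·-13.8) = 15.15
  sum: 1.387 + 15.15 → r_corr = 16.54 μm/a
Convert to mass loss: 16.54 μm/a × 7.85 g/cm³ = 129.8 g·m⁻²·a⁻¹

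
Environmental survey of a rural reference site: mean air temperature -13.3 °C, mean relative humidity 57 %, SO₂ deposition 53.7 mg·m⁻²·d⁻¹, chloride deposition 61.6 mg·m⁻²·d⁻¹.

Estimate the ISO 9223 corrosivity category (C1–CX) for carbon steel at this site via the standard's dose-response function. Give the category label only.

carbon steel: temperature factor f = +0.150·(-23.3) = -3.4950
  Pd branch = 1.77·Pd^0.52·e^(0.02·RH+f) = 1.333 μm/a
  Cl⁻ term: 0.102·61.6^0.62·exp(0.033·57+0.04·-13.3) = 5.058
  r_corr = 1.333 + 5.058 = 6.391 μm/a
ISO 9223 Table 2 (carbon steel): 1.3 < 6.39 ≤ 25 μm/a ⇒ C2

C2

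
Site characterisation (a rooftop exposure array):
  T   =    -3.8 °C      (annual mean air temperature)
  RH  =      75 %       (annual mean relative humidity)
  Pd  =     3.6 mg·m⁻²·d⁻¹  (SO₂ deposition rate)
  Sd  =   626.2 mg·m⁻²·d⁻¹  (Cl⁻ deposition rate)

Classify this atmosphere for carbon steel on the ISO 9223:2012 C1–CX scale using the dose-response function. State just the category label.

C4

carbon steel: temperature factor f = +0.150·(-13.8) = -2.0700
  SO₂ term: 1.77·3.6^0.52·exp(0.02·75-2.0700) = 1.949
  Sd branch = 0.102·Sd^0.62·e^(0.033·RH+0.04·T) = 56.42 μm/a
  sum: 1.949 + 56.42 → r_corr = 58.37 μm/a
Category bounds: 50…80 μm/a bracket r_corr ⇒ C4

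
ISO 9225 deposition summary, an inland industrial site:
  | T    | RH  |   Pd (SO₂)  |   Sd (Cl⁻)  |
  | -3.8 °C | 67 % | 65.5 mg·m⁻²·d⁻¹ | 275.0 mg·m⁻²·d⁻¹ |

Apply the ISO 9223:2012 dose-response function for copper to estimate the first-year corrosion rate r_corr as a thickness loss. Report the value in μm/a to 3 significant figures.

copper: temperature factor f = +0.126·(-13.8) = -1.7388
  SO₂ term: 0.0053·65.5^0.26·exp(0.059·67-1.7388) = 0.1439
  Sd branch = 0.01025·Sd^0.27·e^(0.036·RH+0.049·T) = 0.4325 μm/a
  r_corr = 0.1439 + 0.4325 = 0.5764 μm/a

r_corr = 0.576 μm/a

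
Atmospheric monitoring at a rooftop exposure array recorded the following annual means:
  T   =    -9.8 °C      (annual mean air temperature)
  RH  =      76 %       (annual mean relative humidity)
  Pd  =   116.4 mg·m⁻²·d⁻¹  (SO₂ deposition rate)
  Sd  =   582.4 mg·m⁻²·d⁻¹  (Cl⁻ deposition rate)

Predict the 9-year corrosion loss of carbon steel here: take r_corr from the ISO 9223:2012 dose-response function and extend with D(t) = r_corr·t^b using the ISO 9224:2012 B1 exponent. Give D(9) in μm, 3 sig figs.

carbon steel: f(T) = +0.150·(T−10) [T≤10 °C] = -2.9700
  Pd branch = 1.77·Pd^0.52·e^(0.02·RH+f) = 4.927 μm/a
  Sd branch = 0.102·Sd^0.62·e^(0.033·RH+0.04·T) = 43.85 μm/a
  sum: 4.927 + 43.85 → r_corr = 48.78 μm/a
Long-term exponent b (ISO 9224 Table 2, B1) = 0.523
  D(9) = 48.78 × 9^0.523 = 48.78 × 3.156 = 153.9 μm

D(9) = 154 μm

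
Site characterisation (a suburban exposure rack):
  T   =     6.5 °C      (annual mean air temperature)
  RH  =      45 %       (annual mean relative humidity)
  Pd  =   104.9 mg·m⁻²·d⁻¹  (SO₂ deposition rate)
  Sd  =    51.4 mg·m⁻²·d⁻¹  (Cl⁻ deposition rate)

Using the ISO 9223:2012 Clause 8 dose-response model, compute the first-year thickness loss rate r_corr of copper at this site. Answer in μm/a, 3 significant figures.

r_corr = 0.369 μm/a

copper: T≤10 °C ⇒ hinge +0.126·(6.5−10) = -0.4410
  SO₂ term: 0.0053·104.9^0.26·exp(0.059·45-0.4410) = 0.1626
  Sd branch = 0.01025·Sd^0.27·e^(0.036·RH+0.049·T) = 0.2063 μm/a
  sum: 0.1626 + 0.2063 → r_corr = 0.369 μm/a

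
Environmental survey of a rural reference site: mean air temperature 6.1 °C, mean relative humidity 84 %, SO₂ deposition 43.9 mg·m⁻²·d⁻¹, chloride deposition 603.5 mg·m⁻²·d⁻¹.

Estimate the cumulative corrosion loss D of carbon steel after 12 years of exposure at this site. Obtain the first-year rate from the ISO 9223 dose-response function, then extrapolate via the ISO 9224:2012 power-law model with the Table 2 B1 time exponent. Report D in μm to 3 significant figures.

carbon steel: T≤10 °C ⇒ hinge +0.150·(6.1−10) = -0.5850
  SO₂ term: 1.77·43.9^0.52·exp(0.02·84-0.5850) = 37.81
  Sd branch = 0.102·Sd^0.62·e^(0.033·RH+0.04·T) = 110.3 μm/a
  r_corr = 37.81 + 110.3 = 148.1 μm/a
ISO 9224: D(t) = r_corr · t^b with b = 0.523 (carbon steel, B1)
  D(12) = 148.1 × 12^0.523 = 148.1 × 3.668 = 543.1 μm

D(12) = 543 μm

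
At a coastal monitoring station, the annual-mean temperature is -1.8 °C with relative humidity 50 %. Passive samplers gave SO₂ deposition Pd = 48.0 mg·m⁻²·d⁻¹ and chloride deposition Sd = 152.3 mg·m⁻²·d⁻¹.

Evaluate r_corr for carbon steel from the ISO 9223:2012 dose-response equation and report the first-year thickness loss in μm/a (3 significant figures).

r_corr = 17.3 μm/a

carbon steel: T≤10 °C ⇒ hinge +0.150·(-1.8−10) = -1.7700
  sulphur-dioxide contribution → 6.135 μm/a
  chloride contribution → 11.15 μm/a
  total first-year rate 17.28 μm/a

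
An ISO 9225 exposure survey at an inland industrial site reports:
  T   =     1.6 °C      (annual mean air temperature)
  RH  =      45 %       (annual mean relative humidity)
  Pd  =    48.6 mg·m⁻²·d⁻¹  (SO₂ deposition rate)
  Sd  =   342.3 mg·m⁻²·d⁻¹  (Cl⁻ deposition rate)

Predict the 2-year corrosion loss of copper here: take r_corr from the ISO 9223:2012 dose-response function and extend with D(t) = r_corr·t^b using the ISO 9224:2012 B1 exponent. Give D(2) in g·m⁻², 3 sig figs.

D(2) = 4.87 g·m⁻²

copper: T≤10 °C ⇒ hinge +0.126·(1.6−10) = -1.0584
  Pd branch = 0.0053·Pd^0.26·e^(0.059·RH+f) = 0.07181 μm/a
  Cl⁻ term: 0.01025·342.3^0.27·exp(0.036·45+0.049·1.6) = 0.2708
  sum: 0.07181 + 0.2708 → r_corr = 0.3426 μm/a
ISO 9224: D(t) = r_corr · t^b with b = 0.667 (copper, B1)
  D(2) = 0.3426 × 2^0.667 = 0.3426 × 1.588 = 0.544 μm
  Mass loss = 0.544 μm × 8.96 g/cm³ = 4.874 g·m⁻²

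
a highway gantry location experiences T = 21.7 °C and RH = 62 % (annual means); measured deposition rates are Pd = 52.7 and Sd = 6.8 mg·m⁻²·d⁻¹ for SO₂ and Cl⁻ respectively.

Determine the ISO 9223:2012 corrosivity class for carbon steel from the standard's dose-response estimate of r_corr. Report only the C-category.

C3

carbon steel: T>10 °C ⇒ hinge -0.054·(21.7−10) = -0.6318
  SO₂ term: 1.77·52.7^0.52·exp(0.02·62-0.6318) = 25.55
  Cl⁻ term: 0.102·6.8^0.62·exp(0.033·62+0.04·21.7) = 6.17
  sum: 25.55 + 6.17 → r_corr = 31.72 μm/a
31.7 μm/a falls in (25, 50] for carbon steel → category C3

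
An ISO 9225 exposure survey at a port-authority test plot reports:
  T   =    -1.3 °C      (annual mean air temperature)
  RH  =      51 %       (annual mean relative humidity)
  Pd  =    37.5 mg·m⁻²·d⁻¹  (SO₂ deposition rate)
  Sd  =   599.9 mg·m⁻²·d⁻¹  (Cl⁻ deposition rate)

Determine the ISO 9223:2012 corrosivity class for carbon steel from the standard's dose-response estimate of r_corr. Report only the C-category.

carbon steel: temperature factor f = +0.150·(-11.3) = -1.6950
  sulphur-dioxide contribution → 5.934 μm/a
  chloride contribution → 27.5 μm/a
  ⇒ r_corr(carbon steel) = 33.43 μm/a
Category bounds: 25…50 μm/a bracket r_corr ⇒ C3

C3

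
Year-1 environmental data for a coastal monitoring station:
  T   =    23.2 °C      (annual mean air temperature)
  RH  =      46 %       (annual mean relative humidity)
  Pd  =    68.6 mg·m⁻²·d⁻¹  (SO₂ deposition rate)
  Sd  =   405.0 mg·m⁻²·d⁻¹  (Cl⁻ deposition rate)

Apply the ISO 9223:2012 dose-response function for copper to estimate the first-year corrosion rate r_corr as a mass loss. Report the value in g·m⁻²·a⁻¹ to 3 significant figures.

copper: f(T) = -0.080·(T−10) [T>10 °C] = -1.0560
  SO₂ term: 0.0053·68.6^0.26·exp(0.059·46-1.0560) = 0.08352
  Sd branch = 0.01025·Sd^0.27·e^(0.036·RH+0.049·T) = 0.8465 μm/a
  r_corr = 0.08352 + 0.8465 = 0.93 μm/a
Convert to mass loss: 0.93 μm/a × 8.96 g/cm³ = 8.333 g·m⁻²·a⁻¹

r_corr = 8.33 g·m⁻²·a⁻¹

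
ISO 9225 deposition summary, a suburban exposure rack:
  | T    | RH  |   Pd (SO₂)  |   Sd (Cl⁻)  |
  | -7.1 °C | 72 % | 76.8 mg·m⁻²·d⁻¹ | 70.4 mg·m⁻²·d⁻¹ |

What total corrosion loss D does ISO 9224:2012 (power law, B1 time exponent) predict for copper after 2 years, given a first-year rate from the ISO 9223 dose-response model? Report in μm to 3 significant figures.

D(2) = 0.695 μm

copper: T≤10 °C ⇒ hinge +0.126·(-7.1−10) = -2.1546
  SO₂ term: 0.0053·76.8^0.26·exp(0.059·72-2.1546) = 0.1329
  Cl⁻ term: 0.01025·70.4^0.27·exp(0.036·72+0.049·-7.1) = 0.3049
  sum: 0.1329 + 0.3049 → r_corr = 0.4378 μm/a
Long-term exponent b (ISO 9224 Table 2, B1) = 0.667
  D(2) = 0.4378 × 2^0.667 = 0.4378 × 1.588 = 0.6952 μm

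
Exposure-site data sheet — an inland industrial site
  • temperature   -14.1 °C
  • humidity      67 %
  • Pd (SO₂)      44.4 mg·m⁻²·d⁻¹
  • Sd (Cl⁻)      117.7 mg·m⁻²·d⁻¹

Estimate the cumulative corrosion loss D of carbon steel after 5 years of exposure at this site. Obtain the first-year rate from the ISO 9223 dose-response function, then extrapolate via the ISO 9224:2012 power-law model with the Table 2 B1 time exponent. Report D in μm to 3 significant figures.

carbon steel: f(T) = +0.150·(T−10) [T≤10 °C] = -3.6150
  SO₂ term: 1.77·44.4^0.52·exp(0.02·67-3.6150) = 1.308
  Sd branch = 0.102·Sd^0.62·e^(0.033·RH+0.04·T) = 10.18 μm/a
  r_corr = 1.308 + 10.18 = 11.49 μm/a
Long-term exponent b (ISO 9224 Table 2, B1) = 0.523
  D(5) = 11.49 × 5^0.523 = 11.49 × 2.32 = 26.66 μm

D(5) = 26.7 μm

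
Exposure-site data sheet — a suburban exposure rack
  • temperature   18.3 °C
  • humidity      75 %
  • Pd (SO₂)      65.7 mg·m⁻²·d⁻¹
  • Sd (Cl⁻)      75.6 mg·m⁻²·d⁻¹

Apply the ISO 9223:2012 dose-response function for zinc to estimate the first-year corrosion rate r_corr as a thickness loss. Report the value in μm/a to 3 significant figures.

r_corr = 3.20 μm/a

zinc: T>10 °C ⇒ hinge -0.071·(18.3−10) = -0.5893
  sulphur-dioxide contribution → 1.421 μm/a
  chloride contribution → 1.778 μm/a
  ⇒ r_corr(zinc) = 3.199 μm/a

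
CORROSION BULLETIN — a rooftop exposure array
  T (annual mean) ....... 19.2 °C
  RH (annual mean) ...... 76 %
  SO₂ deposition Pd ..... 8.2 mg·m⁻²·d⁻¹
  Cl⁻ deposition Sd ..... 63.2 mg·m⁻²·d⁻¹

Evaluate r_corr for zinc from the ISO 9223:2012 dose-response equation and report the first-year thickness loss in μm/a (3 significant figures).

zinc: temperature factor f = -0.071·(9.2) = -0.6532
  Pd branch = 0.0129·Pd^0.44·e^(0.046·RH+f) = 0.5588 μm/a
  Cl⁻ term: 0.0175·63.2^0.57·exp(0.008·76+0.085·19.2) = 1.747
  r_corr = 0.5588 + 1.747 = 2.306 μm/a

r_corr = 2.31 μm/a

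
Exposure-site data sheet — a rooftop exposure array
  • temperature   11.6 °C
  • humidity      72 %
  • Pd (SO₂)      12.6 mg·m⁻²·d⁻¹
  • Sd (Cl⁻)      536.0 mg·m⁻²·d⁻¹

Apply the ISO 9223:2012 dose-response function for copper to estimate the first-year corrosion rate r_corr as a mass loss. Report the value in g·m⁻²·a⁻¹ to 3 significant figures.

copper: temperature factor f = -0.080·(1.6) = -0.1280
  sulphur-dioxide contribution → 0.6305 μm/a
  chloride contribution → 1.319 μm/a
  total first-year rate 1.949 μm/a
Convert to mass loss: 1.949 μm/a × 8.96 g/cm³ = 17.46 g·m⁻²·a⁻¹

r_corr = 17.5 g·m⁻²·a⁻¹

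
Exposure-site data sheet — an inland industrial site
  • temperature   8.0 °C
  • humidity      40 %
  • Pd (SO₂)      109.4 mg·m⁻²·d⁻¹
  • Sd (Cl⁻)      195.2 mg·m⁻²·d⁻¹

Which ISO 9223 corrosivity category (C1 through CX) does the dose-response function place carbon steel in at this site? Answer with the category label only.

C3

carbon steel: f(T) = +0.150·(T−10) [T≤10 °C] = -0.3000
  Pd branch = 1.77·Pd^0.52·e^(0.02·RH+f) = 33.53 μm/a
  Cl⁻ term: 0.102·195.2^0.62·exp(0.033·40+0.04·8.0) = 13.83
  sum: 33.53 + 13.83 → r_corr = 47.36 μm/a
ISO 9223 Table 2 (carbon steel): 25 < 47.4 ≤ 50 μm/a ⇒ C3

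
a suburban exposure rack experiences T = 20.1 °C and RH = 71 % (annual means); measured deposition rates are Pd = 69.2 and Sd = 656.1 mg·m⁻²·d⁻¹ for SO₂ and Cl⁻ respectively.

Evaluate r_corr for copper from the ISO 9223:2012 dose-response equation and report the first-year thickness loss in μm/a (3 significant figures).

copper: T>10 °C ⇒ hinge -0.080·(20.1−10) = -0.8080
  SO₂ term: 0.0053·69.2^0.26·exp(0.059·71-0.8080) = 0.4689
  Sd branch = 0.01025·Sd^0.27·e^(0.036·RH+0.049·T) = 2.038 μm/a
  r_corr = 0.4689 + 2.038 = 2.506 μm/a

r_corr = 2.51 μm/a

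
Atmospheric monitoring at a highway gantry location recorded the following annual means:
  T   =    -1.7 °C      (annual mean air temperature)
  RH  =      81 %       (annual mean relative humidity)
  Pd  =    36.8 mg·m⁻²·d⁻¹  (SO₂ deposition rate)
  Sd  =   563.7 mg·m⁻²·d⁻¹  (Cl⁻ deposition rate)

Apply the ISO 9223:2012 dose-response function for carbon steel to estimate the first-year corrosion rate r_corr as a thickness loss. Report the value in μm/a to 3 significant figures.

r_corr = 80.2 μm/a

carbon steel: temperature factor f = +0.150·(-11.7) = -1.7550
  SO₂ term: 1.77·36.8^0.52·exp(0.02·81-1.7550) = 10.08
  Sd branch = 0.102·Sd^0.62·e^(0.033·RH+0.04·T) = 70.08 μm/a
  sum: 10.08 + 70.08 → r_corr = 80.16 μm/a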